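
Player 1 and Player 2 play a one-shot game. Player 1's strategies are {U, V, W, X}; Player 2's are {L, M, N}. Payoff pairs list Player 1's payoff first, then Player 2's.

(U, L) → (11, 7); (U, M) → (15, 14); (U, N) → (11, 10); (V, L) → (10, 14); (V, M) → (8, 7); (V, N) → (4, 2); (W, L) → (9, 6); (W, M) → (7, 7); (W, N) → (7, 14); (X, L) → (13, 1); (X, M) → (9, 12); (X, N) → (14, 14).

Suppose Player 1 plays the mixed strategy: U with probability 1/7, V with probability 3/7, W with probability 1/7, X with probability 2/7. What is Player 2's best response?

Player 2's best reply maximizes expected payoff against the mix.
L: (1/7)·7 + (3/7)·14 + (1/7)·6 + (2/7)·1 = 57/7
M: (1/7)·14 + (3/7)·7 + (1/7)·7 + (2/7)·12 = 66/7
N: (1/7)·10 + (3/7)·2 + (1/7)·14 + (2/7)·14 = 58/7
Highest expected payoff is 66/7, from M.

M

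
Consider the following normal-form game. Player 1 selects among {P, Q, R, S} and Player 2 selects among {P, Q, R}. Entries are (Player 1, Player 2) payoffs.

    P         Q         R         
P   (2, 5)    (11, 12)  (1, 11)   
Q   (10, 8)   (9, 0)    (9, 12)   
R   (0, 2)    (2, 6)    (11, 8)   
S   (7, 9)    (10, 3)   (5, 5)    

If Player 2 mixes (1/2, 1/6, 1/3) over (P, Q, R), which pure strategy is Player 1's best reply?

Player 1's best reply maximizes expected payoff against the mix.
P: (1/2)·2 + (1/6)·11 + (1/3)·1 = 19/6
Q: (1/2)·10 + (1/6)·9 + (1/3)·9 = 19/2
R: (1/2)·0 + (1/6)·2 + (1/3)·11 = 4
S: (1/2)·7 + (1/6)·10 + (1/3)·5 = 41/6
Highest expected payoff is 19/2, from Q.

Q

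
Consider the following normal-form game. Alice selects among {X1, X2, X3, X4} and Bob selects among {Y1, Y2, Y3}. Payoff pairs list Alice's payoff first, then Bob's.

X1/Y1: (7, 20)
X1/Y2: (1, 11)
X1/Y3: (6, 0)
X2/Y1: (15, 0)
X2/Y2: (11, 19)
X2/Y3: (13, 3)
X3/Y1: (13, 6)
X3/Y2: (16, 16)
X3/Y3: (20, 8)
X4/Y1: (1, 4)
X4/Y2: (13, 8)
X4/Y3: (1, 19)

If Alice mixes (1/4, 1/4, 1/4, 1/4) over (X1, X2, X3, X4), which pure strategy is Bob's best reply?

Y2

Compute Bob's expected payoff from each pure strategy against the given mix.
Y1: (1/4)·20 + (1/4)·0 + (1/4)·6 + (1/4)·4 = 15/2
Y2: (1/4)·11 + (1/4)·19 + (1/4)·16 + (1/4)·8 = 27/2
Y3: (1/4)·0 + (1/4)·3 + (1/4)·8 + (1/4)·19 = 15/2
Highest expected payoff is 27/2, from Y2.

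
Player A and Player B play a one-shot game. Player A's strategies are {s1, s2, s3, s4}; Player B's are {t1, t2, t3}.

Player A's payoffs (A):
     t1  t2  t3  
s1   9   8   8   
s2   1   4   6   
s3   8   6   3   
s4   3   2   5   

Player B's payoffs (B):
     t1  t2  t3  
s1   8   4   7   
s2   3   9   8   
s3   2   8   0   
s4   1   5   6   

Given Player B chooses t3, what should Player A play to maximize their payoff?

With Player B fixed at t3, Player A's payoffs are: s1 → 8, s2 → 6, s3 → 3, s4 → 5.
The maximum is 8, achieved by s1.

s1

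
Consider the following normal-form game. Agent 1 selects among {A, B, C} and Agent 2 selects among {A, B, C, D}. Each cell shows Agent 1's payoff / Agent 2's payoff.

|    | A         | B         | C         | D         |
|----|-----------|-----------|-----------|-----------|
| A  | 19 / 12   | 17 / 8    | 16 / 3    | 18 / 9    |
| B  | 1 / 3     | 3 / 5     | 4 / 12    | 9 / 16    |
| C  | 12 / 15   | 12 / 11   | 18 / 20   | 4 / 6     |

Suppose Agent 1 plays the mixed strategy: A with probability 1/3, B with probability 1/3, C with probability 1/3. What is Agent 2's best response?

C

Agent 2's best reply maximizes expected payoff against the mix.
A: (1/3)·12 + (1/3)·3 + (1/3)·15 = 10
B: (1/3)·8 + (1/3)·5 + (1/3)·11 = 8
C: (1/3)·3 + (1/3)·12 + (1/3)·20 = 35/3
D: (1/3)·9 + (1/3)·16 + (1/3)·6 = 31/3
Highest expected payoff is 35/3, from C.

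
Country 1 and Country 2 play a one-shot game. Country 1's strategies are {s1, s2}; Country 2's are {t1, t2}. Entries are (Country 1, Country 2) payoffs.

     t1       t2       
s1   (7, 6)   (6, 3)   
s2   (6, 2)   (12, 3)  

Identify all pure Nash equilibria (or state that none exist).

A profile is a Nash equilibrium when each player is best-responding to the other.
Country 1's best responses — vs t1: s1 (payoff 7); vs t2: s2 (payoff 12).
Country 2's best responses — vs s1: t1 (payoff 6); vs s2: t2 (payoff 3).
Mutual best responses occur at (s1, t1) and (s2, t2); at each, neither player gains by switching.

(s1, t1) and (s2, t2)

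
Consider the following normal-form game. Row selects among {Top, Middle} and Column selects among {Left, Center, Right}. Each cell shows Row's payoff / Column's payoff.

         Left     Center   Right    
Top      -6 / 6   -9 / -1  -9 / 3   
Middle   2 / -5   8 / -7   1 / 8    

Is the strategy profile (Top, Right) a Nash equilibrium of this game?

Holding Column at Right: Row gets -9 from Top but could get 1 by switching to Middle. Row has a profitable deviation.

No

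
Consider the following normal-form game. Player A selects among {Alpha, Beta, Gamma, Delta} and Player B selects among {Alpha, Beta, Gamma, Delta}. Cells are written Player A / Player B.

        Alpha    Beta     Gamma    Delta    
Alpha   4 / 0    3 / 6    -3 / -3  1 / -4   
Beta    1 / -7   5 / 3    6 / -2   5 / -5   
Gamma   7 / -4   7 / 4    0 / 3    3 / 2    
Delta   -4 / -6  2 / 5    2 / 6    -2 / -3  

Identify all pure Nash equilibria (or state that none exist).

Find each player's best response to every opponent strategy; NE are the intersections.
Player A's best responses — vs Alpha: Gamma (payoff 7); vs Beta: Gamma (payoff 7); vs Gamma: Beta (payoff 6); vs Delta: Beta (payoff 5).
Player B's best responses — vs Alpha: Beta (payoff 6); vs Beta: Beta (payoff 3); vs Gamma: Beta (payoff 4); vs Delta: Gamma (payoff 6).
The only mutual best response is (Gamma, Beta); neither player gains by switching there.

(Gamma, Beta)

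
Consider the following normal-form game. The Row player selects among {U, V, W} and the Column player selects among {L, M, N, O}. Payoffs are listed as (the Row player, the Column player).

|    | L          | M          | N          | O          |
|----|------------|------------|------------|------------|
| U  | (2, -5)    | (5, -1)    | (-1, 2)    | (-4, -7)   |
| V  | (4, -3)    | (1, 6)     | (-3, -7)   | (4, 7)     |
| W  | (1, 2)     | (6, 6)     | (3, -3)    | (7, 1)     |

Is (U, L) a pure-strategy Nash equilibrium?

No

Holding the Column player at L: the Row player gets 2 from U but could get 4 by switching to V. The Row player has a profitable deviation.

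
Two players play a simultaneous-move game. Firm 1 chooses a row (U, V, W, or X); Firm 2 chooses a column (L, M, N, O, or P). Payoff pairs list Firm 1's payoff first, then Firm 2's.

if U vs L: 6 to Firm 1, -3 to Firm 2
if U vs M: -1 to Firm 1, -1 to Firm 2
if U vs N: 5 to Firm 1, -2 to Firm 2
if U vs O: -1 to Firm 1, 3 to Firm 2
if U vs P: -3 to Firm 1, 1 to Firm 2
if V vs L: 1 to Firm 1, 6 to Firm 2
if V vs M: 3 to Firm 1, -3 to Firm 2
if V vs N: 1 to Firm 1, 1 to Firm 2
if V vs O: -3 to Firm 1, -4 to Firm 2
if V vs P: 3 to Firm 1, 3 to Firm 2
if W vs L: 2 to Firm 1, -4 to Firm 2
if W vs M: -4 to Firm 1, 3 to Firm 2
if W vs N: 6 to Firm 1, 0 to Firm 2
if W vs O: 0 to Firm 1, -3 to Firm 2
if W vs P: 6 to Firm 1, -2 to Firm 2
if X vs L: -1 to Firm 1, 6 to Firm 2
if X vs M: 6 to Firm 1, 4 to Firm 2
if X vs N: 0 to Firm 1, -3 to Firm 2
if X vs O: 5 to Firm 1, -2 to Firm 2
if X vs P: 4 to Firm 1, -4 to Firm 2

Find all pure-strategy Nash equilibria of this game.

A profile is a Nash equilibrium when each player is best-responding to the other.
Firm 1's best responses — vs L: U (payoff 6); vs M: X (payoff 6); vs N: W (payoff 6); vs O: X (payoff 5); vs P: W (payoff 6).
Firm 2's best responses — vs U: O (payoff 3); vs V: L (payoff 6); vs W: M (payoff 3); vs X: L (payoff 6).
No cell has both players best-responding. For instance, Firm 1's best reply to N is W, but against W Firm 2 prefers M over N.

There is no pure-strategy Nash equilibrium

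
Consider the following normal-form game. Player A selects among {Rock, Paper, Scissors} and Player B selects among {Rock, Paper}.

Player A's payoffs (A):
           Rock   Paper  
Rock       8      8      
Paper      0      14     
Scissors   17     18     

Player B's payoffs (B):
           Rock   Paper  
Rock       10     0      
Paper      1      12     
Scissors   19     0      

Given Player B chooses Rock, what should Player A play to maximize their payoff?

With Player B fixed at Rock, Player A's payoffs are: Rock → 8, Paper → 0, Scissors → 17.
The maximum is 17, achieved by Scissors.

Scissors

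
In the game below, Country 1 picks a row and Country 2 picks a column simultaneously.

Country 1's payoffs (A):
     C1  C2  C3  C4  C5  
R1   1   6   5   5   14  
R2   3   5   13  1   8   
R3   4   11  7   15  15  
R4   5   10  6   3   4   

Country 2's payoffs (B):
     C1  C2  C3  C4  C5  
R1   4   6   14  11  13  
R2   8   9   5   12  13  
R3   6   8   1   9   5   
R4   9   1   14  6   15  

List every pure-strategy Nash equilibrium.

(R3, C4)

A profile is a Nash equilibrium when each player is best-responding to the other.
Country 1's best responses — vs C1: R4 (payoff 5); vs C2: R3 (payoff 11); vs C3: R2 (payoff 13); vs C4: R3 (payoff 15); vs C5: R3 (payoff 15).
Country 2's best responses — vs R1: C3 (payoff 14); vs R2: C5 (payoff 13); vs R3: C4 (payoff 9); vs R4: C5 (payoff 15).
The only mutual best response is (R3, C4); neither player gains by switching there.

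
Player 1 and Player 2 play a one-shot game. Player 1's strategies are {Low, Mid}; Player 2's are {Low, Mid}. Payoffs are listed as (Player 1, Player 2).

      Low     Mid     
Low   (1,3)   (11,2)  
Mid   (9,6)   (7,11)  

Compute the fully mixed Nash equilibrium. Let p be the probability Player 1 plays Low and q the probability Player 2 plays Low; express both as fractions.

p = 5/6, q = 1/3

In a mixed NE each player is indifferent between their pure strategies, so the opponent's mix sets the indifference.
Player 2 indifferent between Low and Mid: p·3 + (1−p)·6 = p·2 + (1−p)·11 ⟹ 6 + (-3)p = 11 + (-9)p ⟹ p = 5/6.
Player 1 indifferent between Low and Mid: q·1 + (1−q)·11 = q·9 + (1−q)·7 ⟹ 11 + (-10)q = 7 + 2q ⟹ q = 1/3.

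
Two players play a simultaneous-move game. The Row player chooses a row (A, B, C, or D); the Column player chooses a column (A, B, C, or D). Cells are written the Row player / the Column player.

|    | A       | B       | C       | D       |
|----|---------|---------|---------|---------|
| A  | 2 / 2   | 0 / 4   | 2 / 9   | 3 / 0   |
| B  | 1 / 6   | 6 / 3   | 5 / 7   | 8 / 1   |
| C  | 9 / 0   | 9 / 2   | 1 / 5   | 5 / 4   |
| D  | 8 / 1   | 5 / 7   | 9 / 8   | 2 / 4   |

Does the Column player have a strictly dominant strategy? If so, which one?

C

Check whether one of the Column player's strategies beats all alternatives regardless of what the opponent does.
C strictly dominates: vs A: 9 > each of {2, 4, 0}; vs B: 7 > each of {6, 3, 1}; vs C: 5 > each of {0, 2, 4}; vs D: 8 > each of {1, 7, 4}.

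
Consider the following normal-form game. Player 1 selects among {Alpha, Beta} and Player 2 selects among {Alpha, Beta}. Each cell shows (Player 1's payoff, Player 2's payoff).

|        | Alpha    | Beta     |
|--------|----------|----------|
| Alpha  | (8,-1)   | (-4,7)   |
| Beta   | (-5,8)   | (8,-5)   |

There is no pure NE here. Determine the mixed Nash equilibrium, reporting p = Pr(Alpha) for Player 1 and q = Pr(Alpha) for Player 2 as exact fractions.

p = 13/21, q = 12/25

Each player's mixing probability is pinned down by making the *other* player indifferent.
Player 2 indifferent between Alpha and Beta: p·(-1) + (1−p)·8 = p·7 + (1−p)·(-5) ⟹ 8 + (-9)p = (-5) + 12p ⟹ p = 13/21.
Player 1 indifferent between Alpha and Beta: q·8 + (1−q)·(-4) = q·(-5) + (1−q)·8 ⟹ (-4) + 12q = 8 + (-13)q ⟹ q = 12/25.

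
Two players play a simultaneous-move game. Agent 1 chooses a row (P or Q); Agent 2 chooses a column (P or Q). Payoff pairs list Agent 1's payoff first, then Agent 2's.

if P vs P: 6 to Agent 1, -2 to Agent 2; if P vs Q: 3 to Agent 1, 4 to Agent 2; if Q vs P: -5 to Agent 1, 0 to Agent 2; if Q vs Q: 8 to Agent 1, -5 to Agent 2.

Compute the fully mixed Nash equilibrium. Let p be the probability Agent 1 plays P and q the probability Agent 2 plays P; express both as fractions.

Each player's mixing probability is pinned down by making the *other* player indifferent.
Agent 2 indifferent between P and Q: p·(-2) + (1−p)·0 = p·4 + (1−p)·(-5) ⟹ 0 + (-2)p = (-5) + 9p ⟹ p = 5/11.
Agent 1 indifferent between P and Q: q·6 + (1−q)·3 = q·(-5) + (1−q)·8 ⟹ 3 + 3q = 8 + (-13)q ⟹ q = 5/16.

p = 5/11, q = 5/16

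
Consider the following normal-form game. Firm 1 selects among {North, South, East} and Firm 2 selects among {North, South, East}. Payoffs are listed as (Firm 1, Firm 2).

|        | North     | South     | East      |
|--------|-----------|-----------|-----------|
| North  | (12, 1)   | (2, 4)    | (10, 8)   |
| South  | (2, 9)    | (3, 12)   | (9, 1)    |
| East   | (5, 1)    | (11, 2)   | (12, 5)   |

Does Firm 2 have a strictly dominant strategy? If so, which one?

None

A strategy is strictly dominant if it gives Firm 2 a strictly higher payoff than every other strategy, against every choice by the opponent.
North is not dominant: against North, South gives 4 > 1.
South is not dominant: against North, East gives 8 > 4.
East is not dominant: against South, North gives 9 > 1.
No single strategy is best against every opponent action.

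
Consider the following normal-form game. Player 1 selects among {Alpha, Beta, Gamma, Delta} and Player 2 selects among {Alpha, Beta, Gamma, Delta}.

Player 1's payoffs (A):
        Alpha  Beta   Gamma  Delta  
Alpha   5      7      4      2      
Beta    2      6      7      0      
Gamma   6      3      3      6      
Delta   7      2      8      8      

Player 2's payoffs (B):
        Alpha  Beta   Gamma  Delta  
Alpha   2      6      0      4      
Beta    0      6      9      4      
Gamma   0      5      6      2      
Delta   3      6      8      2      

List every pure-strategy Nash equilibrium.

(Alpha, Beta) and (Delta, Gamma)

A profile is a Nash equilibrium when each player is best-responding to the other.
Player 1's best responses — vs Alpha: Delta (payoff 7); vs Beta: Alpha (payoff 7); vs Gamma: Delta (payoff 8); vs Delta: Delta (payoff 8).
Player 2's best responses — vs Alpha: Beta (payoff 6); vs Beta: Gamma (payoff 9); vs Gamma: Gamma (payoff 6); vs Delta: Gamma (payoff 8).
Mutual best responses occur at (Alpha, Beta) and (Delta, Gamma); at each, neither player gains by switching.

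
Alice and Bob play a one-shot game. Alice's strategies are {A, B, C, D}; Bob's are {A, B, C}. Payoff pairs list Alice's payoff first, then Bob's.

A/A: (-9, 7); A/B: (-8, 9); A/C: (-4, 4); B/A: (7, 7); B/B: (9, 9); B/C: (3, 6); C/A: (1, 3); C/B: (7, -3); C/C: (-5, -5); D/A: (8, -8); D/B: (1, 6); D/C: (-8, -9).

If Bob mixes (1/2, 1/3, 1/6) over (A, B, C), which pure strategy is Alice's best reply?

Compute Alice's expected payoff from each pure strategy against the given mix.
A: (1/2)·(-9) + (1/3)·(-8) + (1/6)·(-4) = -47/6
B: (1/2)·7 + (1/3)·9 + (1/6)·3 = 7
C: (1/2)·1 + (1/3)·7 + (1/6)·(-5) = 2
D: (1/2)·8 + (1/3)·1 + (1/6)·(-8) = 3
Highest expected payoff is 7, from B.

B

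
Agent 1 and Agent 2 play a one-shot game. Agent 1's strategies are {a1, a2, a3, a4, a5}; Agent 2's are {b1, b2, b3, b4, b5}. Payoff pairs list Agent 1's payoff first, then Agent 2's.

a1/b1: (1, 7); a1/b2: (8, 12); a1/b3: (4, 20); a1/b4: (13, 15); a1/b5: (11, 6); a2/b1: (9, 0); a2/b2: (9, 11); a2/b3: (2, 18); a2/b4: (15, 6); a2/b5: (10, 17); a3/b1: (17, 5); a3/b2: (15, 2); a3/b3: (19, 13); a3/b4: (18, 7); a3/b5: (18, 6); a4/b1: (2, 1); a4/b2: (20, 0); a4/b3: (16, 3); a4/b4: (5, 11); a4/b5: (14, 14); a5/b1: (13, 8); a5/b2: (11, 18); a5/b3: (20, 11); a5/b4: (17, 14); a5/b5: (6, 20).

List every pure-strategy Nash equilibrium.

No pure-strategy Nash equilibrium

Find each player's best response to every opponent strategy; NE are the intersections.
Agent 1's best responses — vs b1: a3 (payoff 17); vs b2: a4 (payoff 20); vs b3: a5 (payoff 20); vs b4: a3 (payoff 18); vs b5: a3 (payoff 18).
Agent 2's best responses — vs a1: b3 (payoff 20); vs a2: b3 (payoff 18); vs a3: b3 (payoff 13); vs a4: b5 (payoff 14); vs a5: b5 (payoff 20).
No cell has both players best-responding. For instance, Agent 1's best reply to b4 is a3, but against a3 Agent 2 prefers b3 over b4.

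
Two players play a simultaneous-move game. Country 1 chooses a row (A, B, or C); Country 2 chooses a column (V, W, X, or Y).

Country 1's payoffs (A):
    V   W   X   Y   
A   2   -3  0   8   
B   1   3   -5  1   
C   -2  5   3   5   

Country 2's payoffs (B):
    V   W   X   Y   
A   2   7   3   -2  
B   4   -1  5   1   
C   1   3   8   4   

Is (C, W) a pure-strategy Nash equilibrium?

No

Holding Country 2 at W: Country 1 gets 5 from C, versus -3 from A, 3 from B. No profitable deviation for Country 1.
Holding Country 1 at C: Country 2 gets 3 from W but could get 8 by switching to X. Country 2 has a profitable deviation.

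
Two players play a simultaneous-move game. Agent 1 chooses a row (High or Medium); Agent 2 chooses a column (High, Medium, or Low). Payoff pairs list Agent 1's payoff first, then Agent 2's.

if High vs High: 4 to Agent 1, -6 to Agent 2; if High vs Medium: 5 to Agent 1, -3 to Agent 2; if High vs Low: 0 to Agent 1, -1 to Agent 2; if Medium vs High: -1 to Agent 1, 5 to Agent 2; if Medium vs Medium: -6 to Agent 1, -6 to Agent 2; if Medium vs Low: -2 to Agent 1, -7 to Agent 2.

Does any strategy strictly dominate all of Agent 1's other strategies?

High

Check whether one of Agent 1's strategies beats all alternatives regardless of what the opponent does.
High strictly dominates: vs High: 4 > -1; vs Medium: 5 > -6; vs Low: 0 > -2.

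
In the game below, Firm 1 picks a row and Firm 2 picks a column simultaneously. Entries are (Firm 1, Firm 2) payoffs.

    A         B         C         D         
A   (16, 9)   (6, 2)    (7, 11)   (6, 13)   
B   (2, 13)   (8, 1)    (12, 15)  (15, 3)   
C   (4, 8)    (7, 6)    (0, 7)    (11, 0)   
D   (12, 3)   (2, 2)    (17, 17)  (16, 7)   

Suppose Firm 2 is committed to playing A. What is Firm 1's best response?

A

With Firm 2 fixed at A, Firm 1's payoffs are: A → 16, B → 2, C → 4, D → 12.
The maximum is 16, achieved by A.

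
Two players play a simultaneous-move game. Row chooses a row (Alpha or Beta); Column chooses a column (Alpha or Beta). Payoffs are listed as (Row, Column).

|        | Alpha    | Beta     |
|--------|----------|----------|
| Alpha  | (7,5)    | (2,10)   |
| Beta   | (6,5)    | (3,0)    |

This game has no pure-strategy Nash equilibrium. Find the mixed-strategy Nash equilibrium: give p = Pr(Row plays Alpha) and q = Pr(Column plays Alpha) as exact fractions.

Each player's mixing probability is pinned down by making the *other* player indifferent.
Column indifferent between Alpha and Beta: p·5 + (1−p)·5 = p·10 + (1−p)·0 ⟹ 5 + 0p = 0 + 10p ⟹ p = 1/2.
Row indifferent between Alpha and Beta: q·7 + (1−q)·2 = q·6 + (1−q)·3 ⟹ 2 + 5q = 3 + 3q ⟹ q = 1/2.

p = 1/2, q = 1/2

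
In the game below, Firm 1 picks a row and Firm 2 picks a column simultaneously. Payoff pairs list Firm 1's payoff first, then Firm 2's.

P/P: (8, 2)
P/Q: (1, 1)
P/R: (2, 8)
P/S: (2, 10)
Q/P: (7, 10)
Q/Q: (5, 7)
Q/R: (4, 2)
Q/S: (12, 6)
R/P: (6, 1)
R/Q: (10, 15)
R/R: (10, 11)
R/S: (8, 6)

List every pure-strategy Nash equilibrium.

A profile is a Nash equilibrium when each player is best-responding to the other.
Firm 1's best responses — vs P: P (payoff 8); vs Q: R (payoff 10); vs R: R (payoff 10); vs S: Q (payoff 12).
Firm 2's best responses — vs P: S (payoff 10); vs Q: P (payoff 10); vs R: Q (payoff 15).
The only mutual best response is (R, Q); neither player gains by switching there.

(R, Q)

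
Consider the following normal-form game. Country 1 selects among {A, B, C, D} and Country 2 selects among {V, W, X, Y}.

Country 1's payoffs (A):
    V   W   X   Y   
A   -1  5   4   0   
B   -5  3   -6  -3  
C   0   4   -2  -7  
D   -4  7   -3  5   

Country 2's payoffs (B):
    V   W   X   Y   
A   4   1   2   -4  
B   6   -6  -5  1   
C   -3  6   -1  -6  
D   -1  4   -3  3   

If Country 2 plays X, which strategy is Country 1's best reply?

With Country 2 fixed at X, Country 1's payoffs are: A → 4, B → -6, C → -2, D → -3.
The maximum is 4, achieved by A.

A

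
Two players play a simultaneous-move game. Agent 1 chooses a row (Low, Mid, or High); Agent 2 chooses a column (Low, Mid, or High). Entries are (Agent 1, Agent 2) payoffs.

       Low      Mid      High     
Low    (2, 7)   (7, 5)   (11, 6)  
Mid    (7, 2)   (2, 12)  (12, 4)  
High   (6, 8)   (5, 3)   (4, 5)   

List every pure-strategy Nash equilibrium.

No pure-strategy Nash equilibrium

A profile is a Nash equilibrium when each player is best-responding to the other.
Agent 1's best responses — vs Low: Mid (payoff 7); vs Mid: Low (payoff 7); vs High: Mid (payoff 12).
Agent 2's best responses — vs Low: Low (payoff 7); vs Mid: Mid (payoff 12); vs High: Low (payoff 8).
No cell has both players best-responding. For instance, Agent 1's best reply to High is Mid, but against Mid Agent 2 prefers Mid over High.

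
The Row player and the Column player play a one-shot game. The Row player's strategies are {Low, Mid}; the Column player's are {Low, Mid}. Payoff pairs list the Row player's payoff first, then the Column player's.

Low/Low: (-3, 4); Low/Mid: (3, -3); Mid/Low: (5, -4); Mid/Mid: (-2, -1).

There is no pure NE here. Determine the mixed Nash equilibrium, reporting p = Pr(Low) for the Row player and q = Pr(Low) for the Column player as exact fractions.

In a mixed NE each player is indifferent between their pure strategies, so the opponent's mix sets the indifference.
The Column player indifferent between Low and Mid: p·4 + (1−p)·(-4) = p·(-3) + (1−p)·(-1) ⟹ (-4) + 8p = (-1) + (-2)p ⟹ p = 3/10.
The Row player indifferent between Low and Mid: q·(-3) + (1−q)·3 = q·5 + (1−q)·(-2) ⟹ 3 + (-6)q = (-2) + 7q ⟹ q = 5/13.

p = 3/10, q = 5/13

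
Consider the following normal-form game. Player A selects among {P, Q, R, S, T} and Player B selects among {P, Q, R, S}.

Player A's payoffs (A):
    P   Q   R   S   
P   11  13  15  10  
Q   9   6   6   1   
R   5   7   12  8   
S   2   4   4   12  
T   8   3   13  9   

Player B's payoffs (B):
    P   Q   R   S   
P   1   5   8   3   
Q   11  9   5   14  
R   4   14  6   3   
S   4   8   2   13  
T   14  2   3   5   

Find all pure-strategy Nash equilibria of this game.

(P, R) and (S, S)

Find each player's best response to every opponent strategy; NE are the intersections.
Player A's best responses — vs P: P (payoff 11); vs Q: P (payoff 13); vs R: P (payoff 15); vs S: S (payoff 12).
Player B's best responses — vs P: R (payoff 8); vs Q: S (payoff 14); vs R: Q (payoff 14); vs S: S (payoff 13); vs T: P (payoff 14).
Mutual best responses occur at (P, R) and (S, S); at each, neither player gains by switching.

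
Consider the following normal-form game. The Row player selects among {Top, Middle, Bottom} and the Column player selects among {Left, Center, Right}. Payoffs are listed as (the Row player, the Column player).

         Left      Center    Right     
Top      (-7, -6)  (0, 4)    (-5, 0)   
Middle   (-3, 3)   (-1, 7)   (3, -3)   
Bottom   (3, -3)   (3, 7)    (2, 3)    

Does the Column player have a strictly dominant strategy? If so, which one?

Center

A strategy is strictly dominant if it gives the Column player a strictly higher payoff than every other strategy, against every choice by the opponent.
Center strictly dominates: vs Top: 4 > each of {-6, 0}; vs Middle: 7 > each of {3, -3}; vs Bottom: 7 > each of {-3, 3}.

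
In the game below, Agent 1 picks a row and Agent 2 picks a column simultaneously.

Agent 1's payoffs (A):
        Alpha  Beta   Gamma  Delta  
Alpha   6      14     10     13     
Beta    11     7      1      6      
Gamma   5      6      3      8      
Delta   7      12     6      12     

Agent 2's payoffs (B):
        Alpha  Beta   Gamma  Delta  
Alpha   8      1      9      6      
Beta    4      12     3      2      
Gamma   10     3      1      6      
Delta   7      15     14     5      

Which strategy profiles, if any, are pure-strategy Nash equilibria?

(Alpha, Gamma)

A profile is a Nash equilibrium when each player is best-responding to the other.
Agent 1's best responses — vs Alpha: Beta (payoff 11); vs Beta: Alpha (payoff 14); vs Gamma: Alpha (payoff 10); vs Delta: Alpha (payoff 13).
Agent 2's best responses — vs Alpha: Gamma (payoff 9); vs Beta: Beta (payoff 12); vs Gamma: Alpha (payoff 10); vs Delta: Beta (payoff 15).
The only mutual best response is (Alpha, Gamma); neither player gains by switching there.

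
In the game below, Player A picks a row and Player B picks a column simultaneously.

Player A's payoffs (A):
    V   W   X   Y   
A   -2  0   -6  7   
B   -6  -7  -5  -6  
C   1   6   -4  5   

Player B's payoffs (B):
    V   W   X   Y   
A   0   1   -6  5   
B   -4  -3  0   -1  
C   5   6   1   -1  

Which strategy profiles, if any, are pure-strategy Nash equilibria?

Find each player's best response to every opponent strategy; NE are the intersections.
Player A's best responses — vs V: C (payoff 1); vs W: C (payoff 6); vs X: C (payoff -4); vs Y: A (payoff 7).
Player B's best responses — vs A: Y (payoff 5); vs B: X (payoff 0); vs C: W (payoff 6).
Mutual best responses occur at (A, Y) and (C, W); at each, neither player gains by switching.

(A, Y) and (C, W)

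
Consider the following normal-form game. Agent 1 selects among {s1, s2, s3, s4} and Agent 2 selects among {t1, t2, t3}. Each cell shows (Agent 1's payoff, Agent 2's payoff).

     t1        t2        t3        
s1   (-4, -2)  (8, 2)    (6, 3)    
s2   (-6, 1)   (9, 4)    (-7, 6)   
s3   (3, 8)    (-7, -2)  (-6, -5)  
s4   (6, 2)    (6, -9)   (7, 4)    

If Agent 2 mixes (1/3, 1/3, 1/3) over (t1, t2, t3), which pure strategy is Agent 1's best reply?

Agent 1's best reply maximizes expected payoff against the mix.
s1: (1/3)·(-4) + (1/3)·8 + (1/3)·6 = 10/3
s2: (1/3)·(-6) + (1/3)·9 + (1/3)·(-7) = -4/3
s3: (1/3)·3 + (1/3)·(-7) + (1/3)·(-6) = -10/3
s4: (1/3)·6 + (1/3)·6 + (1/3)·7 = 19/3
Highest expected payoff is 19/3, from s4.

s4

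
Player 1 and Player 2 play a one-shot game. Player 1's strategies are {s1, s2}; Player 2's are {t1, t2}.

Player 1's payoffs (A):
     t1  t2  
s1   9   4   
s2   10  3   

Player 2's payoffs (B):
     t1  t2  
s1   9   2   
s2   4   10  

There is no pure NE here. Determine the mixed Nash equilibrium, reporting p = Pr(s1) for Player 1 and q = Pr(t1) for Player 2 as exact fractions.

Each player's mixing probability is pinned down by making the *other* player indifferent.
Player 2 indifferent between t1 and t2: p·9 + (1−p)·4 = p·2 + (1−p)·10 ⟹ 4 + 5p = 10 + (-8)p ⟹ p = 6/13.
Player 1 indifferent between s1 and s2: q·9 + (1−q)·4 = q·10 + (1−q)·3 ⟹ 4 + 5q = 3 + 7q ⟹ q = 1/2.

p = 6/13, q = 1/2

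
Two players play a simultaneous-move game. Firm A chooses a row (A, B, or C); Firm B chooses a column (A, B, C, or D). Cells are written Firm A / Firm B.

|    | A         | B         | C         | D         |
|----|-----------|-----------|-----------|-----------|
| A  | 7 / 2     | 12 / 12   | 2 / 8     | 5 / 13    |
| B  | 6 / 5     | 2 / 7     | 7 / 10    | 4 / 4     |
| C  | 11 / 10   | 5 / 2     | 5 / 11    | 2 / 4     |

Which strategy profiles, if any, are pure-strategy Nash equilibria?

Check mutual best responses: a cell is a NE iff neither player can gain by unilaterally deviating.
Firm A's best responses — vs A: C (payoff 11); vs B: A (payoff 12); vs C: B (payoff 7); vs D: A (payoff 5).
Firm B's best responses — vs A: D (payoff 13); vs B: C (payoff 10); vs C: C (payoff 11).
Mutual best responses occur at (A, D) and (B, C); at each, neither player gains by switching.

(A, D) and (B, C)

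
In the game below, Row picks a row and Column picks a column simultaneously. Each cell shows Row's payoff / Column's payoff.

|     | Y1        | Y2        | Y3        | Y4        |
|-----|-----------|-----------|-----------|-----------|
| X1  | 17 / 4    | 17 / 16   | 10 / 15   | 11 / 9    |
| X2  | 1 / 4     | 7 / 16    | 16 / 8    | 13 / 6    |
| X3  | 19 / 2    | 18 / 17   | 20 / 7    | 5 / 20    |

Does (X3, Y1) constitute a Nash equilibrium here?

Holding Column at Y1: Row gets 19 from X3, versus 17 from X1, 1 from X2. No profitable deviation for Row.
Holding Row at X3: Column gets 2 from Y1 but could get 20 by switching to Y4. Column has a profitable deviation.

No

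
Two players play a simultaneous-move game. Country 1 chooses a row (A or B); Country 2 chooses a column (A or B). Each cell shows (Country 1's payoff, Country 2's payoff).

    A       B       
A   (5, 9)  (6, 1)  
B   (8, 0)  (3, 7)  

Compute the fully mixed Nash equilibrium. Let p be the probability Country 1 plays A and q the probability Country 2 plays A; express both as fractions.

p = 7/15, q = 1/2

Each player's mixing probability is pinned down by making the *other* player indifferent.
Country 2 indifferent between A and B: p·9 + (1−p)·0 = p·1 + (1−p)·7 ⟹ 0 + 9p = 7 + (-6)p ⟹ p = 7/15.
Country 1 indifferent between A and B: q·5 + (1−q)·6 = q·8 + (1−q)·3 ⟹ 6 + (-1)q = 3 + 5q ⟹ q = 1/2.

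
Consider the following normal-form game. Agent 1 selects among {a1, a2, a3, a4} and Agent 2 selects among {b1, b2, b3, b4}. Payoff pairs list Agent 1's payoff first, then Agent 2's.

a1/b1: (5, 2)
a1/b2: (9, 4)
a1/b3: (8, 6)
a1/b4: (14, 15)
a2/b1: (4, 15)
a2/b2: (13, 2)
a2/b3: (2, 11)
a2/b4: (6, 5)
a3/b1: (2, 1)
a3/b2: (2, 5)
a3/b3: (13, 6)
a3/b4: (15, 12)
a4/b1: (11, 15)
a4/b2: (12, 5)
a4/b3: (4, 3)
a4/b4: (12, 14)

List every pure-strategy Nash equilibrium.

(a3, b4) and (a4, b1)

A profile is a Nash equilibrium when each player is best-responding to the other.
Agent 1's best responses — vs b1: a4 (payoff 11); vs b2: a2 (payoff 13); vs b3: a3 (payoff 13); vs b4: a3 (payoff 15).
Agent 2's best responses — vs a1: b4 (payoff 15); vs a2: b1 (payoff 15); vs a3: b4 (payoff 12); vs a4: b1 (payoff 15).
Mutual best responses occur at (a3, b4) and (a4, b1); at each, neither player gains by switching.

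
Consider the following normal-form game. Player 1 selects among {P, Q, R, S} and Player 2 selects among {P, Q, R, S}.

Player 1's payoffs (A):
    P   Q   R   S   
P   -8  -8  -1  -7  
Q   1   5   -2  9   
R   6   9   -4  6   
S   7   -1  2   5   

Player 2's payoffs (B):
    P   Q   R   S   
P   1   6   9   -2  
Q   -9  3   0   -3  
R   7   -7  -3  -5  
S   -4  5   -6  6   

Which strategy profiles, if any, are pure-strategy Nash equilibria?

There is no pure-strategy Nash equilibrium

Find each player's best response to every opponent strategy; NE are the intersections.
Player 1's best responses — vs P: S (payoff 7); vs Q: R (payoff 9); vs R: S (payoff 2); vs S: Q (payoff 9).
Player 2's best responses — vs P: R (payoff 9); vs Q: Q (payoff 3); vs R: P (payoff 7); vs S: S (payoff 6).
No cell has both players best-responding. For instance, Player 1's best reply to S is Q, but against Q Player 2 prefers Q over S.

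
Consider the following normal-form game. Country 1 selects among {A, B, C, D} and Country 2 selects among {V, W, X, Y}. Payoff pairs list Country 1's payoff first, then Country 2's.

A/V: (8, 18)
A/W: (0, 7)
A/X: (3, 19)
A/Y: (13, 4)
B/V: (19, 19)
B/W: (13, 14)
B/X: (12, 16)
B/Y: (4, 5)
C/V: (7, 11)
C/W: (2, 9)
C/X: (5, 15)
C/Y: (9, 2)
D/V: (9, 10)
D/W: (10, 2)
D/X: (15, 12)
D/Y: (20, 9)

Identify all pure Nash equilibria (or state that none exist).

(B, V) and (D, X)

A profile is a Nash equilibrium when each player is best-responding to the other.
Country 1's best responses — vs V: B (payoff 19); vs W: B (payoff 13); vs X: D (payoff 15); vs Y: D (payoff 20).
Country 2's best responses — vs A: X (payoff 19); vs B: V (payoff 19); vs C: X (payoff 15); vs D: X (payoff 12).
Mutual best responses occur at (B, V) and (D, X); at each, neither player gains by switching.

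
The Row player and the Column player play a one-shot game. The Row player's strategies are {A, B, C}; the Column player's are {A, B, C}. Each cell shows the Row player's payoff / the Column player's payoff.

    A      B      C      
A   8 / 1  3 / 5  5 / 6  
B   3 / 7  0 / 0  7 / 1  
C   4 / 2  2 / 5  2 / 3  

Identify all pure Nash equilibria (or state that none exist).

Find each player's best response to every opponent strategy; NE are the intersections.
The Row player's best responses — vs A: A (payoff 8); vs B: A (payoff 3); vs C: B (payoff 7).
The Column player's best responses — vs A: C (payoff 6); vs B: A (payoff 7); vs C: B (payoff 5).
No cell has both players best-responding. For instance, the Row player's best reply to C is B, but against B the Column player prefers A over C.

None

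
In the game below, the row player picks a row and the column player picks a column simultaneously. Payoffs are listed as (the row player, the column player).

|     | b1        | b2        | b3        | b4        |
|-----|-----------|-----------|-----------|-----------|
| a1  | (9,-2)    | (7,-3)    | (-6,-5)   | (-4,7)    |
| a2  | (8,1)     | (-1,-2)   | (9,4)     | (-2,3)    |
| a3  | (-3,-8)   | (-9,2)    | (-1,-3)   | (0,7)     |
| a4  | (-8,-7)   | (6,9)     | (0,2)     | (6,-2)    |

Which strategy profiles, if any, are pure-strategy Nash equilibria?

(a2, b3)

Find each player's best response to every opponent strategy; NE are the intersections.
The row player's best responses — vs b1: a1 (payoff 9); vs b2: a1 (payoff 7); vs b3: a2 (payoff 9); vs b4: a4 (payoff 6).
The column player's best responses — vs a1: b4 (payoff 7); vs a2: b3 (payoff 4); vs a3: b4 (payoff 7); vs a4: b2 (payoff 9).
The only mutual best response is (a2, b3); neither player gains by switching there.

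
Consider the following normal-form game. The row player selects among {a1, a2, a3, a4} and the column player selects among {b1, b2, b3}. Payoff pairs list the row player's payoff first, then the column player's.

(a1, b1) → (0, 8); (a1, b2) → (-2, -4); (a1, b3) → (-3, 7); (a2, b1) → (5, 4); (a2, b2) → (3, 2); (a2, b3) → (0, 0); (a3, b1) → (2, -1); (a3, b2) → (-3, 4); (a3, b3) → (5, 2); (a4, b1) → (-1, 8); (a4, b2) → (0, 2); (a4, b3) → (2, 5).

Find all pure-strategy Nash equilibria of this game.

(a2, b1)

Check mutual best responses: a cell is a NE iff neither player can gain by unilaterally deviating.
The row player's best responses — vs b1: a2 (payoff 5); vs b2: a2 (payoff 3); vs b3: a3 (payoff 5).
The column player's best responses — vs a1: b1 (payoff 8); vs a2: b1 (payoff 4); vs a3: b2 (payoff 4); vs a4: b1 (payoff 8).
The only mutual best response is (a2, b1); neither player gains by switching there.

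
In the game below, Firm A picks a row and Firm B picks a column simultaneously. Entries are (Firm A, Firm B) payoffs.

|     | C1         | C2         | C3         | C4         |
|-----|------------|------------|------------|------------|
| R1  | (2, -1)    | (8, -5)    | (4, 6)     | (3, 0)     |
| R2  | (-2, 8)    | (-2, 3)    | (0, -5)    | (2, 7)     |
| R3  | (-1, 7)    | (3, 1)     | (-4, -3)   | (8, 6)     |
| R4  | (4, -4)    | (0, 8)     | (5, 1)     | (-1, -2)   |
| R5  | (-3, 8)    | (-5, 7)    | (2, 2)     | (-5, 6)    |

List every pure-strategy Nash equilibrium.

No pure-strategy Nash equilibrium

Find each player's best response to every opponent strategy; NE are the intersections.
Firm A's best responses — vs C1: R4 (payoff 4); vs C2: R1 (payoff 8); vs C3: R4 (payoff 5); vs C4: R3 (payoff 8).
Firm B's best responses — vs R1: C3 (payoff 6); vs R2: C1 (payoff 8); vs R3: C1 (payoff 7); vs R4: C2 (payoff 8); vs R5: C1 (payoff 8).
No cell has both players best-responding. For instance, Firm A's best reply to C3 is R4, but against R4 Firm B prefers C2 over C3.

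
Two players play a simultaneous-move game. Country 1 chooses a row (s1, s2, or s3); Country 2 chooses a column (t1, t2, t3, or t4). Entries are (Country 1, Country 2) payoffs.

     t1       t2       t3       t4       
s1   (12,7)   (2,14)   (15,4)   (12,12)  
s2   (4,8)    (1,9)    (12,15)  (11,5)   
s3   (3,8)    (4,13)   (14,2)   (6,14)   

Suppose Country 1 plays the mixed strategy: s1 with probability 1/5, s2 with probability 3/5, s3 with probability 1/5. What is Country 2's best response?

t2

Country 2's best reply maximizes expected payoff against the mix.
t1: (1/5)·7 + (3/5)·8 + (1/5)·8 = 39/5
t2: (1/5)·14 + (3/5)·9 + (1/5)·13 = 54/5
t3: (1/5)·4 + (3/5)·15 + (1/5)·2 = 51/5
t4: (1/5)·12 + (3/5)·5 + (1/5)·14 = 41/5
Highest expected payoff is 54/5, from t2.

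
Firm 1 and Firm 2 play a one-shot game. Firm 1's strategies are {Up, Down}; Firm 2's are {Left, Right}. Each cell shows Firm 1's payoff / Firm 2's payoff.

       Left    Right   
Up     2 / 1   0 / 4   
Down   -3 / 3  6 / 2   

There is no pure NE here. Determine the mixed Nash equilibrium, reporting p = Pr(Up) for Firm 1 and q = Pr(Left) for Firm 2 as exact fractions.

p = 1/4, q = 6/11

Each player's mixing probability is pinned down by making the *other* player indifferent.
Firm 2 indifferent between Left and Right: p·1 + (1−p)·3 = p·4 + (1−p)·2 ⟹ 3 + (-2)p = 2 + 2p ⟹ p = 1/4.
Firm 1 indifferent between Up and Down: q·2 + (1−q)·0 = q·(-3) + (1−q)·6 ⟹ 0 + 2q = 6 + (-9)q ⟹ q = 6/11.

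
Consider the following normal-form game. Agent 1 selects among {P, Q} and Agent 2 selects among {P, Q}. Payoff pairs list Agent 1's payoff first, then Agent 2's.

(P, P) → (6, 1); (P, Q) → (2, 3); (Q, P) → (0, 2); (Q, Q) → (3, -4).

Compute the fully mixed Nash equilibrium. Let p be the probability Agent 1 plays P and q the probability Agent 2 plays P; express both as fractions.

Each player's mixing probability is pinned down by making the *other* player indifferent.
Agent 2 indifferent between P and Q: p·1 + (1−p)·2 = p·3 + (1−p)·(-4) ⟹ 2 + (-1)p = (-4) + 7p ⟹ p = 3/4.
Agent 1 indifferent between P and Q: q·6 + (1−q)·2 = q·0 + (1−q)·3 ⟹ 2 + 4q = 3 + (-3)q ⟹ q = 1/7.

p = 3/4, q = 1/7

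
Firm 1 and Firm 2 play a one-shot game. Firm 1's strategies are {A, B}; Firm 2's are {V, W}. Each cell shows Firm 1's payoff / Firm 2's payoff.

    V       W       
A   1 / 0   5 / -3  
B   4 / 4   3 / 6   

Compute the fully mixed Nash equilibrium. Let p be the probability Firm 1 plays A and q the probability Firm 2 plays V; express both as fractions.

p = 2/5, q = 2/5

Each player's mixing probability is pinned down by making the *other* player indifferent.
Firm 2 indifferent between V and W: p·0 + (1−p)·4 = p·(-3) + (1−p)·6 ⟹ 4 + (-4)p = 6 + (-9)p ⟹ p = 2/5.
Firm 1 indifferent between A and B: q·1 + (1−q)·5 = q·4 + (1−q)·3 ⟹ 5 + (-4)q = 3 + 1q ⟹ q = 2/5.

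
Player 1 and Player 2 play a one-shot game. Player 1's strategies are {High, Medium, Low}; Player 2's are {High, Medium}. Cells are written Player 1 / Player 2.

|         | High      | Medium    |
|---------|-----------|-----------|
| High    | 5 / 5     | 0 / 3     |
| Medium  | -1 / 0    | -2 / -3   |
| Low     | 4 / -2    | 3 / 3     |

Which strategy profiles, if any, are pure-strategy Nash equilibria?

Check mutual best responses: a cell is a NE iff neither player can gain by unilaterally deviating.
Player 1's best responses — vs High: High (payoff 5); vs Medium: Low (payoff 3).
Player 2's best responses — vs High: High (payoff 5); vs Medium: High (payoff 0); vs Low: Medium (payoff 3).
Mutual best responses occur at (High, High) and (Low, Medium); at each, neither player gains by switching.

(High, High) and (Low, Medium)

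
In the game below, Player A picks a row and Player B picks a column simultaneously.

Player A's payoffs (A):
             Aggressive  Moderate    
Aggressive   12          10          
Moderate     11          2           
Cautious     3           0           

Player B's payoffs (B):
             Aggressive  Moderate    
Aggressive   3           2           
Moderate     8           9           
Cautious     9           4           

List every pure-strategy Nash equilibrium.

Check mutual best responses: a cell is a NE iff neither player can gain by unilaterally deviating.
Player A's best responses — vs Aggressive: Aggressive (payoff 12); vs Moderate: Aggressive (payoff 10).
Player B's best responses — vs Aggressive: Aggressive (payoff 3); vs Moderate: Moderate (payoff 9); vs Cautious: Aggressive (payoff 9).
The only mutual best response is (Aggressive, Aggressive); neither player gains by switching there.

(Aggressive, Aggressive)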